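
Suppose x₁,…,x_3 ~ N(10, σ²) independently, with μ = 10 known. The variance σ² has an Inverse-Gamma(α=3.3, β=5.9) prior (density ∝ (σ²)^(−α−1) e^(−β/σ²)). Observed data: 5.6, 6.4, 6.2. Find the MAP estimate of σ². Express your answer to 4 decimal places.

Sum of squared deviations about the known mean: SS = (5.6−10)² + (6.4−10)² + (6.2−10)² = 46.76.
The Normal likelihood contributes (σ²)^(−n/2) exp(−SS/(2σ²)), so the posterior is Inverse-Gamma(α + n/2, β + SS/2) = Inverse-Gamma(4.8, 29.28).
The mode of Inverse-Gamma(a, b) is b/(a+1) = 29.28/5.8 ≈ 5.0483.

σ̂²_MAP = 5.0483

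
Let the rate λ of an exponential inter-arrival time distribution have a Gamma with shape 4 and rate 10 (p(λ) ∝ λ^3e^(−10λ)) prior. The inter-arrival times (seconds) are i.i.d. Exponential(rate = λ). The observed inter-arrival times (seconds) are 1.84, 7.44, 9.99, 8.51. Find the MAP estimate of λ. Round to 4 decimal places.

λ̂_MAP = 0.1853

The Exponential(rate=λ) likelihood is ∝ λ^n e^(−λΣtᵢ). Here n = 4 and Σtᵢ = 1.84 + 7.44 + 9.99 + 8.51 = 27.78.
Posterior ∝ λ^3e^(−10λ) · λ^4e^(−27.78λ) = λ^7e^(−37.78λ), i.e. Gamma(8, 37.78).
Mode = (a−1)/b = 7/37.78 ≈ 0.1853.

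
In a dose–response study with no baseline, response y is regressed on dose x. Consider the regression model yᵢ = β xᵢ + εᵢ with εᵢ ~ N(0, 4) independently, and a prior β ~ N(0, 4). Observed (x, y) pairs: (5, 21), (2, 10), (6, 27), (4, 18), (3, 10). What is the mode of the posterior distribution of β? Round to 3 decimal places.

β̂_MAP = 4.275

log p(β | y) = −Σ(yᵢ − βxᵢ)²/(2·4) − β²/(2·4) + const.
Setting the derivative to zero: Σxᵢ(yᵢ − βxᵢ)/4 − β/4 = 0, so β = Σxᵢyᵢ / (Σxᵢ² + σ²/τ²).
Σxᵢyᵢ = 5·21 + 2·10 + 6·27 + 4·18 + 3·10 = 389; Σxᵢ² = 90; σ²/τ² = 1.
β̂_MAP = 389 / (90 + 1) = 389/91 ≈ 4.275.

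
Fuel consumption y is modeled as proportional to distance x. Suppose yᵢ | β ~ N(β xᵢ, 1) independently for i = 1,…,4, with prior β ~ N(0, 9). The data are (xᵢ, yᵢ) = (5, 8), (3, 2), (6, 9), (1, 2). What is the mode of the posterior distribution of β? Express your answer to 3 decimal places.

log p(β | y) = −Σ(yᵢ − βxᵢ)²/(2·1) − β²/(2·9) + const.
Setting the derivative to zero: Σxᵢ(yᵢ − βxᵢ)/1 − β/9 = 0, so β = Σxᵢyᵢ / (Σxᵢ² + σ²/τ²).
Σxᵢyᵢ = 5·8 + 3·2 + 6·9 + 1·2 = 102; Σxᵢ² = 71; σ²/τ² = 1/9.
β̂_MAP = 102 / (71 + 1/9) = 102/(640/9) = 459/320 ≈ 1.434.

β̂_MAP = 1.434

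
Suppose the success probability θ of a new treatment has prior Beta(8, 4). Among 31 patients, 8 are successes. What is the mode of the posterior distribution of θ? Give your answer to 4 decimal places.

Prior: Beta(8, 4).
Data: 8 successes in 31 trials. The binomial likelihood contributes θ^8(1−θ)^23, so the posterior is Beta(8+8, 4+23) = Beta(16, 27).
For Beta(a, b) with a, b > 1 the mode is (a−1)/(a+b−2) = 15/41 ≈ 0.3659.

θ̂_MAP = 0.3659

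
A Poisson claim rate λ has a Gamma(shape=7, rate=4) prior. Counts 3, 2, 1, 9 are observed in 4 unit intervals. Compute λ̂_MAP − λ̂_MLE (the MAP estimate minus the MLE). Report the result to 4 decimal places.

Σxᵢ = 15. Posterior is Gamma(22, 8); MAP = (22−1)/8 = 21/8 ≈ 2.62500.
MLE = x̄ = 15/4 ≈ 3.75000.
Difference = 21/8 − 15/4 = -9/8 ≈ -1.1250.

MAP − MLE = -1.1250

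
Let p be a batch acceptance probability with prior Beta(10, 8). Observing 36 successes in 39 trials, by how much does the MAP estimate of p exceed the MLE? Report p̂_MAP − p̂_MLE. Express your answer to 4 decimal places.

Posterior is Beta(46, 11); MAP = (46−1)/(57−2) = 45/55 ≈ 0.81818.
MLE ignores the prior: p̂_MLE = k/n = 36/39 ≈ 0.92308.
Difference = 45/55 − 36/39 = -15/143 ≈ -0.1049.

MAP − MLE = -0.1049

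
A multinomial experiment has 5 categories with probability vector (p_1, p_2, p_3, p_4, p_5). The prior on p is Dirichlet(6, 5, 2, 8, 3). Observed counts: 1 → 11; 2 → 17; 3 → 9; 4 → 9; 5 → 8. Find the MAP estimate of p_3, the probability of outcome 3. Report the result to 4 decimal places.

The posterior is Dirichlet(αᵢ + nᵢ) = Dirichlet(17, 22, 11, 17, 11).
For a Dirichlet(a₁,…,a_K) with all aᵢ > 1, the mode has j-th component (aⱼ − 1)/(Σaᵢ − K).
Here Σaᵢ = 78 and K = 5, so p_3 = (11 − 1)/(78 − 5) = 10/73 ≈ 0.1370.

MAP estimate: 0.1370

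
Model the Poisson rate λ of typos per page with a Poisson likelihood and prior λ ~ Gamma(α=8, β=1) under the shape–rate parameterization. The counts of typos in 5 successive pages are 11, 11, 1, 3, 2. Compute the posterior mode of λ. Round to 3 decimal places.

Σxᵢ = 11+11+1+3+2 = 28, with n = 5.
Posterior ∝ λ^7e^(−1λ) · λ^28e^(−5λ) = λ^35e^(−6λ), i.e. Gamma(shape=36, rate=6).
The mode of a Gamma(a, b) with a ≥ 1 (shape–rate) is (a−1)/b = 35/6 ≈ 5.833.

λ̂_MAP = 5.833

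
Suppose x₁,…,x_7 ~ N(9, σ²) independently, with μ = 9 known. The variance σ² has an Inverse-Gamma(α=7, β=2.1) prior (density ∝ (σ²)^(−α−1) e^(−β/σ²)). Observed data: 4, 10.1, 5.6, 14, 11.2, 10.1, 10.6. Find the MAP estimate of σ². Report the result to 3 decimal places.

Sum of squared deviations about the known mean: SS = (4−9)² + (10.1−9)² + (5.6−9)² + (14−9)² + (11.2−9)² + (10.1−9)² + (10.6−9)² = 71.38.
The Normal likelihood contributes (σ²)^(−n/2) exp(−SS/(2σ²)), so the posterior is Inverse-Gamma(α + n/2, β + SS/2) = Inverse-Gamma(10.5, 37.79).
The mode of Inverse-Gamma(a, b) is b/(a+1) = 37.79/11.5 ≈ 3.286.

σ̂²_MAP = 3.286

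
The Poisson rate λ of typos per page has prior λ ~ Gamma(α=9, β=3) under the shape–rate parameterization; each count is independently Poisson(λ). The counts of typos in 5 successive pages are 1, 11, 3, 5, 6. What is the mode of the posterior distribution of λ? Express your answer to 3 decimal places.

λ̂_MAP = 4.250

Σxᵢ = 1+11+3+5+6 = 26, with n = 5.
Posterior ∝ λ^8e^(−3λ) · λ^26e^(−5λ) = λ^34e^(−8λ), i.e. Gamma(shape=35, rate=8).
The mode of a Gamma(a, b) with a ≥ 1 (shape–rate) is (a−1)/b = 34/8 ≈ 4.250.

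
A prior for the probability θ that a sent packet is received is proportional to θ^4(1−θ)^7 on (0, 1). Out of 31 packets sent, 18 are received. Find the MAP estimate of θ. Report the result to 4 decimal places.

θ̂_MAP = 0.5238

The prior density ∝ θ^4(1−θ)^7 is the kernel of Beta(5, 8).
Data: 18 successes in 31 trials. The binomial likelihood contributes θ^18(1−θ)^13, so the posterior is Beta(5+18, 8+13) = Beta(23, 21).
For Beta(a, b) with a, b > 1 the mode is (a−1)/(a+b−2) = 22/42 ≈ 0.5238.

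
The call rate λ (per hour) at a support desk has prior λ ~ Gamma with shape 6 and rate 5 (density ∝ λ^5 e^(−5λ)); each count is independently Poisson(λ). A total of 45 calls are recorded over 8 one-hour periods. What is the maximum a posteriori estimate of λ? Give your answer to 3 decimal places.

λ̂_MAP = 3.846

Σxᵢ = 45, n = 8.
Posterior ∝ λ^5e^(−5λ) · λ^45e^(−8λ) = λ^50e^(−13λ), i.e. Gamma(shape=51, rate=13).
The mode of a Gamma(a, b) with a ≥ 1 (shape–rate) is (a−1)/b = 50/13 ≈ 3.846.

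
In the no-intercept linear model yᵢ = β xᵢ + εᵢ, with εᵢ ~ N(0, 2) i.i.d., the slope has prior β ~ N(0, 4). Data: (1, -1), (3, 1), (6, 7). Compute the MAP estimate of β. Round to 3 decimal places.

log p(β | y) = −Σ(yᵢ − βxᵢ)²/(2·2) − β²/(2·4) + const.
Setting the derivative to zero: Σxᵢ(yᵢ − βxᵢ)/2 − β/4 = 0, so β = Σxᵢyᵢ / (Σxᵢ² + σ²/τ²).
Σxᵢyᵢ = 1·(-1) + 3·1 + 6·7 = 44; Σxᵢ² = 46; σ²/τ² = 0.5.
β̂_MAP = 44 / (46 + 0.5) = 44/46.5 ≈ 0.946.

β̂_MAP = 0.946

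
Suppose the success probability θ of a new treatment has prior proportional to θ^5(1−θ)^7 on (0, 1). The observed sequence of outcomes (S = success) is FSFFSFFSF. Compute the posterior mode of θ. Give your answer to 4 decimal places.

The prior density ∝ θ^5(1−θ)^7 is the kernel of Beta(6, 8).
Data: 3 successes in 9 trials (from the sequence). The binomial likelihood contributes θ^3(1−θ)^6, so the posterior is Beta(6+3, 8+6) = Beta(9, 14).
For Beta(a, b) with a, b > 1 the mode is (a−1)/(a+b−2) = 8/21 ≈ 0.3810.

θ̂_MAP = 0.3810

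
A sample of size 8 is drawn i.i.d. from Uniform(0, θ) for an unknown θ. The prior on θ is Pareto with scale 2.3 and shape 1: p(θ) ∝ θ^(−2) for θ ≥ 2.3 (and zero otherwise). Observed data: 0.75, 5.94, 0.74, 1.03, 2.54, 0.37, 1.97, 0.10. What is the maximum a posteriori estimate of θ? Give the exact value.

The Uniform(0, θ) likelihood is θ^(−n) for θ ≥ max(xᵢ), zero otherwise. Here max(xᵢ) = 5.94.
Posterior ∝ θ^(−2) · θ^(−8) = θ^(−10) on θ ≥ max(2.3, 5.94) = 5.94.
This density is strictly decreasing in θ, so the posterior mode lies at the lower boundary of the support.

θ̂_MAP = 5.94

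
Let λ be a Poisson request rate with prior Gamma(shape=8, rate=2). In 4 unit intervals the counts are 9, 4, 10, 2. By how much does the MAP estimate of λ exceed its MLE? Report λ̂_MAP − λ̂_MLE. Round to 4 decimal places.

MAP − MLE = -0.9167

Σxᵢ = 25. Posterior is Gamma(33, 6); MAP = (33−1)/6 = 32/6 ≈ 5.33333.
MLE = x̄ = 25/4 ≈ 6.25000.
Difference = 32/6 − 25/4 = -11/12 ≈ -0.9167.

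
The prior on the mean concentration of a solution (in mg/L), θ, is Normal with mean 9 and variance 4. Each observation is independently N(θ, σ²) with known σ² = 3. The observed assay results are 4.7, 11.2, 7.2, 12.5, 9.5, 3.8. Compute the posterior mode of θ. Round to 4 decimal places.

θ̂_MAP = 8.2444

n = 6; x̄ = (4.7 + 11.2 + 7.2 + 12.5 + 9.5 + 3.8)/6 = 48.9/6 = 8.15.
For a Normal prior and Normal likelihood with known variance, the posterior is Normal; its mode equals its mean, the precision-weighted average.
Prior precision 1/σ₀² = 1/4 = 0.25; data precision n/σ² = 6/3 = 2.
θ̂ = (0.25·9 + 2·8.15) / (0.25 + 2) = 18.55/2.25 = 371/45 ≈ 8.2444.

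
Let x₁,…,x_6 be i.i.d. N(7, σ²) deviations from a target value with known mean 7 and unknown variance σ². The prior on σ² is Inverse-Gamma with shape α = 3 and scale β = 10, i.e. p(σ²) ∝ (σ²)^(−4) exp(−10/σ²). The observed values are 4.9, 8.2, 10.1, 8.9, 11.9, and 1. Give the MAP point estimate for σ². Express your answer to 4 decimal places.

Sum of squared deviations about the known mean: SS = (4.9−7)² + (8.2−7)² + (10.1−7)² + (8.9−7)² + (11.9−7)² + (1−7)² = 79.08.
The Normal likelihood contributes (σ²)^(−n/2) exp(−SS/(2σ²)), so the posterior is Inverse-Gamma(α + n/2, β + SS/2) = Inverse-Gamma(6, 49.54).
The mode of Inverse-Gamma(a, b) is b/(a+1) = 49.54/7 ≈ 7.0771.

σ̂²_MAP = 7.0771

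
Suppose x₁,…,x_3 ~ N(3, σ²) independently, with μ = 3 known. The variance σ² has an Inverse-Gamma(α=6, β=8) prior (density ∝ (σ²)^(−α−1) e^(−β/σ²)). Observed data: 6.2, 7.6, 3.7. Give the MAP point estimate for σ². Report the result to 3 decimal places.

σ̂²_MAP = 2.817

Sum of squared deviations about the known mean: SS = (6.2−3)² + (7.6−3)² + (3.7−3)² = 31.89.
The Normal likelihood contributes (σ²)^(−n/2) exp(−SS/(2σ²)), so the posterior is Inverse-Gamma(α + n/2, β + SS/2) = Inverse-Gamma(7.5, 23.945).
The mode of Inverse-Gamma(a, b) is b/(a+1) = 23.945/8.5 ≈ 2.817.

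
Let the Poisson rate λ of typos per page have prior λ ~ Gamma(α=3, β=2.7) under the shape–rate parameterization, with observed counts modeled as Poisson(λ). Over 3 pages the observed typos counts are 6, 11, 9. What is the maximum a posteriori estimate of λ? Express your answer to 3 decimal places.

λ̂_MAP = 4.912

Σxᵢ = 6+11+9 = 26, with n = 3.
Posterior ∝ λ^2e^(−2.7λ) · λ^26e^(−3λ) = λ^28e^(−5.7λ), i.e. Gamma(shape=29, rate=5.7).
The mode of a Gamma(a, b) with a ≥ 1 (shape–rate) is (a−1)/b = 28/5.7 ≈ 4.912.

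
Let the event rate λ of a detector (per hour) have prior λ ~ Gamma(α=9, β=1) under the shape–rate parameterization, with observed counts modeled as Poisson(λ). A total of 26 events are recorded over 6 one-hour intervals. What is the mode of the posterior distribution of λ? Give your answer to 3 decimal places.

λ̂_MAP = 4.857

Σxᵢ = 26, n = 6.
Posterior ∝ λ^8e^(−1λ) · λ^26e^(−6λ) = λ^34e^(−7λ), i.e. Gamma(shape=35, rate=7).
The mode of a Gamma(a, b) with a ≥ 1 (shape–rate) is (a−1)/b = 34/7 ≈ 4.857.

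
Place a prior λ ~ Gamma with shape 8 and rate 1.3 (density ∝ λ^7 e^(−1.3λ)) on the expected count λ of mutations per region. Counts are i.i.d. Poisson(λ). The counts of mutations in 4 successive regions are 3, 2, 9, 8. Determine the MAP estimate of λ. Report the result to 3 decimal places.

λ̂_MAP = 5.472

Σxᵢ = 3+2+9+8 = 22, with n = 4.
Posterior ∝ λ^7e^(−1.3λ) · λ^22e^(−4λ) = λ^29e^(−5.3λ), i.e. Gamma(shape=30, rate=5.3).
The mode of a Gamma(a, b) with a ≥ 1 (shape–rate) is (a−1)/b = 29/5.3 ≈ 5.472.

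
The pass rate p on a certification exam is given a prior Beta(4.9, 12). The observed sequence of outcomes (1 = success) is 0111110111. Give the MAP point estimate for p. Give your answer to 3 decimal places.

p̂_MAP = 0.478

Prior: Beta(4.9, 12).
Data: 8 successes in 10 trials (from the sequence). The binomial likelihood contributes p^8(1−p)^2, so the posterior is Beta(4.9+8, 12+2) = Beta(12.9, 14).
For Beta(a, b) with a, b > 1 the mode is (a−1)/(a+b−2) = 11.9/24.9 ≈ 0.478.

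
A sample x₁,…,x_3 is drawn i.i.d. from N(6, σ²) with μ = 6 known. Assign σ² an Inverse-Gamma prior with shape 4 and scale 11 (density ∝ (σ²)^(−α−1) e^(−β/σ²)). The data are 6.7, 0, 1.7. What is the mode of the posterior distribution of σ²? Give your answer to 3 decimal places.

Sum of squared deviations about the known mean: SS = (6.7−6)² + (0−6)² + (1.7−6)² = 54.98.
The Normal likelihood contributes (σ²)^(−n/2) exp(−SS/(2σ²)), so the posterior is Inverse-Gamma(α + n/2, β + SS/2) = Inverse-Gamma(5.5, 38.49).
The mode of Inverse-Gamma(a, b) is b/(a+1) = 38.49/6.5 ≈ 5.922.

σ̂²_MAP = 5.922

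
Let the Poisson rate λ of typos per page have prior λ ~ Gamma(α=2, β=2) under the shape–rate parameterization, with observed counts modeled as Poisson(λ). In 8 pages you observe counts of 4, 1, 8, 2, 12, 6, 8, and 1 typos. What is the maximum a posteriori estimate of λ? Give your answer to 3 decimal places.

Σxᵢ = 4+1+8+2+12+6+8+1 = 42, with n = 8.
Posterior ∝ λe^(−2λ) · λ^42e^(−8λ) = λ^43e^(−10λ), i.e. Gamma(shape=44, rate=10).
The mode of a Gamma(a, b) with a ≥ 1 (shape–rate) is (a−1)/b = 43/10 ≈ 4.300.

λ̂_MAP = 4.300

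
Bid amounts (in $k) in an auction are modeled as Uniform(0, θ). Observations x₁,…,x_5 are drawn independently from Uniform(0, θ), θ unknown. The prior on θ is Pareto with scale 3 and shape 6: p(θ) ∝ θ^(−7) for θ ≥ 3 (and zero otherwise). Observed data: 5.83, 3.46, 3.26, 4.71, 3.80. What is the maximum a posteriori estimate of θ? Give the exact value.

The Uniform(0, θ) likelihood is θ^(−n) for θ ≥ max(xᵢ), zero otherwise. Here max(xᵢ) = 5.83.
Posterior ∝ θ^(−7) · θ^(−5) = θ^(−12) on θ ≥ max(3, 5.83) = 5.83.
This density is strictly decreasing in θ, so the posterior mode lies at the lower boundary of the support.

θ̂_MAP = 5.83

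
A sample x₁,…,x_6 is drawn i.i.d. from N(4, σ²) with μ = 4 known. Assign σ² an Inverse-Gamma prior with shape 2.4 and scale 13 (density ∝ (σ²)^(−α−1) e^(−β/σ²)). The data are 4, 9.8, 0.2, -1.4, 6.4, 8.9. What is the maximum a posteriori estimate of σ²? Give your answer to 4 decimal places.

σ̂²_MAP = 10.3914

Sum of squared deviations about the known mean: SS = (4−4)² + (9.8−4)² + (0.2−4)² + (-1.4−4)² + (6.4−4)² + (8.9−4)² = 107.01.
The Normal likelihood contributes (σ²)^(−n/2) exp(−SS/(2σ²)), so the posterior is Inverse-Gamma(α + n/2, β + SS/2) = Inverse-Gamma(5.4, 66.505).
The mode of Inverse-Gamma(a, b) is b/(a+1) = 66.505/6.4 ≈ 10.3914.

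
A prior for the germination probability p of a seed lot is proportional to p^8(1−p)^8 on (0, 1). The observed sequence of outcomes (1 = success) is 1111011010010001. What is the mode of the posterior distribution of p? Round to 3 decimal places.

p̂_MAP = 0.531

The prior density ∝ p^8(1−p)^8 is the kernel of Beta(9, 9).
Data: 9 successes in 16 trials (from the sequence). The binomial likelihood contributes p^9(1−p)^7, so the posterior is Beta(9+9, 9+7) = Beta(18, 16).
For Beta(a, b) with a, b > 1 the mode is (a−1)/(a+b−2) = 17/32 ≈ 0.531.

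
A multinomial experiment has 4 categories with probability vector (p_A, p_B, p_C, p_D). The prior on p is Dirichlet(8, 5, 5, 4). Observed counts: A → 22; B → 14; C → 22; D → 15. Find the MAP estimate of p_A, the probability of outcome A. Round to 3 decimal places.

The posterior is Dirichlet(αᵢ + nᵢ) = Dirichlet(30, 19, 27, 19).
For a Dirichlet(a₁,…,a_K) with all aᵢ > 1, the mode has j-th component (aⱼ − 1)/(Σaᵢ − K).
Here Σaᵢ = 95 and K = 4, so p_A = (30 − 1)/(95 − 4) = 29/91 ≈ 0.319.

MAP estimate of p_A = 0.319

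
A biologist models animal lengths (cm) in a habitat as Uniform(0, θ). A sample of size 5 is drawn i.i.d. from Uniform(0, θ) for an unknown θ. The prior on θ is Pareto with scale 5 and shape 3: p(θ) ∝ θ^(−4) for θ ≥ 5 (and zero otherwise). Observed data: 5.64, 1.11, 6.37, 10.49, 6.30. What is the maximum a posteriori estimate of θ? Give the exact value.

The Uniform(0, θ) likelihood is θ^(−n) for θ ≥ max(xᵢ), zero otherwise. Here max(xᵢ) = 10.49.
Posterior ∝ θ^(−4) · θ^(−5) = θ^(−9) on θ ≥ max(5, 10.49) = 10.49.
This density is strictly decreasing in θ, so the posterior mode lies at the lower boundary of the support.

θ̂_MAP = 10.49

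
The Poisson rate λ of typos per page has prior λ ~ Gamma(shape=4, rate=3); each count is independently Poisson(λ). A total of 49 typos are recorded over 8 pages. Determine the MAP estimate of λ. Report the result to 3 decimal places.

λ̂_MAP = 4.727

Σxᵢ = 49, n = 8.
Posterior ∝ λ^3e^(−3λ) · λ^49e^(−8λ) = λ^52e^(−11λ), i.e. Gamma(shape=53, rate=11).
The mode of a Gamma(a, b) with a ≥ 1 (shape–rate) is (a−1)/b = 52/11 ≈ 4.727.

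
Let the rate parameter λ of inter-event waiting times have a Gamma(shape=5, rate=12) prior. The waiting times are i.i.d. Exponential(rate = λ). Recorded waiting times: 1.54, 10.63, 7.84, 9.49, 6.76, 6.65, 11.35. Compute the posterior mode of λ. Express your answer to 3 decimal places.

The Exponential(rate=λ) likelihood is ∝ λ^n e^(−λΣtᵢ). Here n = 7 and Σtᵢ = 1.54 + 10.63 + 7.84 + 9.49 + 6.76 + 6.65 + 11.35 = 54.26.
Posterior ∝ λ^4e^(−12λ) · λ^7e^(−54.26λ) = λ^11e^(−66.26λ), i.e. Gamma(12, 66.26).
Mode = (a−1)/b = 11/66.26 ≈ 0.166.

λ̂_MAP = 0.166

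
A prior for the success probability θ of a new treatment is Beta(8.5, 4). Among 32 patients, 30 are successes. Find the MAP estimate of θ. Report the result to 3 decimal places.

Prior: Beta(8.5, 4).
Data: 30 successes in 32 trials. The binomial likelihood contributes θ^30(1−θ)^2, so the posterior is Beta(8.5+30, 4+2) = Beta(38.5, 6).
For Beta(a, b) with a, b > 1 the mode is (a−1)/(a+b−2) = 37.5/42.5 ≈ 0.882.

θ̂_MAP = 0.882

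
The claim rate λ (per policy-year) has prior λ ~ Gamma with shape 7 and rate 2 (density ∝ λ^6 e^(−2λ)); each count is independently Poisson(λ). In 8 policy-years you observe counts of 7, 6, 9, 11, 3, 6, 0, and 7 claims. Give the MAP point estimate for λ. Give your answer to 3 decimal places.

λ̂_MAP = 5.500

Σxᵢ = 7+6+9+11+3+6+0+7 = 49, with n = 8.
Posterior ∝ λ^6e^(−2λ) · λ^49e^(−8λ) = λ^55e^(−10λ), i.e. Gamma(shape=56, rate=10).
The mode of a Gamma(a, b) with a ≥ 1 (shape–rate) is (a−1)/b = 55/10 ≈ 5.500.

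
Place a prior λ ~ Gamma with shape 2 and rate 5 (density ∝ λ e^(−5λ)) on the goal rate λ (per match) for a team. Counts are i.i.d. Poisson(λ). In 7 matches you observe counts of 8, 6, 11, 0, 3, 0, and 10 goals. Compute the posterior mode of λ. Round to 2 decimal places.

λ̂_MAP = 3.25

Σxᵢ = 8+6+11+0+3+0+10 = 38, with n = 7.
Posterior ∝ λe^(−5λ) · λ^38e^(−7λ) = λ^39e^(−12λ), i.e. Gamma(shape=40, rate=12).
The mode of a Gamma(a, b) with a ≥ 1 (shape–rate) is (a−1)/b = 39/12 ≈ 3.25.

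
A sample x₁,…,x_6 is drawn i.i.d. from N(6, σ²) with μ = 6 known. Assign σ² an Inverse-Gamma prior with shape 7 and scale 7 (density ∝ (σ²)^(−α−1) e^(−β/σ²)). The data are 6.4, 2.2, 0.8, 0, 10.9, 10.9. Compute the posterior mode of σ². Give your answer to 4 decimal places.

Sum of squared deviations about the known mean: SS = (6.4−6)² + (2.2−6)² + (0.8−6)² + (0−6)² + (10.9−6)² + (10.9−6)² = 125.66.
The Normal likelihood contributes (σ²)^(−n/2) exp(−SS/(2σ²)), so the posterior is Inverse-Gamma(α + n/2, β + SS/2) = Inverse-Gamma(10, 69.83).
The mode of Inverse-Gamma(a, b) is b/(a+1) = 69.83/11 ≈ 6.3482.

σ̂²_MAP = 6.3482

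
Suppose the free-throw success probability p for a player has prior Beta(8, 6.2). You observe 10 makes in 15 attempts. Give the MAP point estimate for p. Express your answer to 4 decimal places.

Prior: Beta(8, 6.2).
Data: 10 successes in 15 trials. The binomial likelihood contributes p^10(1−p)^5, so the posterior is Beta(8+10, 6.2+5) = Beta(18, 11.2).
For Beta(a, b) with a, b > 1 the mode is (a−1)/(a+b−2) = 17/27.2 ≈ 0.6250.

p̂_MAP = 0.6250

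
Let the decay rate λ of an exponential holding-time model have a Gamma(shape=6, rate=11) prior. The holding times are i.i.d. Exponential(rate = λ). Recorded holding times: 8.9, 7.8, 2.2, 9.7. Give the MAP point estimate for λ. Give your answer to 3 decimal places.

λ̂_MAP = 0.227

The Exponential(rate=λ) likelihood is ∝ λ^n e^(−λΣtᵢ). Here n = 4 and Σtᵢ = 8.9 + 7.8 + 2.2 + 9.7 = 28.6.
Posterior ∝ λ^5e^(−11λ) · λ^4e^(−28.6λ) = λ^9e^(−39.6λ), i.e. Gamma(10, 39.6).
Mode = (a−1)/b = 9/39.6 ≈ 0.227.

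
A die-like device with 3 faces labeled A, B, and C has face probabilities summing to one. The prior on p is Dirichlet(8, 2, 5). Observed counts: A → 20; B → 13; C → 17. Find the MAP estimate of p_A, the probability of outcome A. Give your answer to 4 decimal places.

MAP estimate of p_A = 0.4355

The posterior is Dirichlet(αᵢ + nᵢ) = Dirichlet(28, 15, 22).
For a Dirichlet(a₁,…,a_K) with all aᵢ > 1, the mode has j-th component (aⱼ − 1)/(Σaᵢ − K).
Here Σaᵢ = 65 and K = 3, so p_A = (28 − 1)/(65 − 3) = 27/62 ≈ 0.4355.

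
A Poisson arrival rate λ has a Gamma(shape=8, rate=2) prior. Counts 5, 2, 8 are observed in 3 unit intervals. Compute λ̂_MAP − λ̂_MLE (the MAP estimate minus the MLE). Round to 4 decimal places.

Σxᵢ = 15. Posterior is Gamma(23, 5); MAP = (23−1)/5 = 22/5 ≈ 4.40000.
MLE = x̄ = 15/3 ≈ 5.00000.
Difference = 22/5 − 15/3 = -3/5 ≈ -0.6000.

MAP − MLE = -0.6000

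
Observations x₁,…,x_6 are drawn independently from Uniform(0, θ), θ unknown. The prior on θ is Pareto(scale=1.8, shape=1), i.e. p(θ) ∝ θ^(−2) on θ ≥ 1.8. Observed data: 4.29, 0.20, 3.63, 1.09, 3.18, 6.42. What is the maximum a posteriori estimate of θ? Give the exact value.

θ̂_MAP = 6.42

The Uniform(0, θ) likelihood is θ^(−n) for θ ≥ max(xᵢ), zero otherwise. Here max(xᵢ) = 6.42.
Posterior ∝ θ^(−2) · θ^(−6) = θ^(−8) on θ ≥ max(1.8, 6.42) = 6.42.
This density is strictly decreasing in θ, so the posterior mode lies at the lower boundary of the support.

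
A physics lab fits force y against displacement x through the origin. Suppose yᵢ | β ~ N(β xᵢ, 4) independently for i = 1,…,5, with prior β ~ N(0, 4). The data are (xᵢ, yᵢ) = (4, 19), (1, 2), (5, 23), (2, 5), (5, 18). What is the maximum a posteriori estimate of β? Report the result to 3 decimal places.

log p(β | y) = −Σ(yᵢ − βxᵢ)²/(2·4) − β²/(2·4) + const.
Setting the derivative to zero: Σxᵢ(yᵢ − βxᵢ)/4 − β/4 = 0, so β = Σxᵢyᵢ / (Σxᵢ² + σ²/τ²).
Σxᵢyᵢ = 4·19 + 1·2 + 5·23 + 2·5 + 5·18 = 293; Σxᵢ² = 71; σ²/τ² = 1.
β̂_MAP = 293 / (71 + 1) = 293/72 ≈ 4.069.

β̂_MAP = 4.069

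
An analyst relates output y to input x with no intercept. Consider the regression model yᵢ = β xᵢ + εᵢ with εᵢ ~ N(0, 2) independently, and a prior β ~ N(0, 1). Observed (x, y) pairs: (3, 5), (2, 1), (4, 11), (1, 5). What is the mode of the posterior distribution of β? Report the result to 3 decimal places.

β̂_MAP = 2.063

log p(β | y) = −Σ(yᵢ − βxᵢ)²/(2·2) − β²/(2·1) + const.
Setting the derivative to zero: Σxᵢ(yᵢ − βxᵢ)/2 − β/1 = 0, so β = Σxᵢyᵢ / (Σxᵢ² + σ²/τ²).
Σxᵢyᵢ = 3·5 + 2·1 + 4·11 + 1·5 = 66; Σxᵢ² = 30; σ²/τ² = 2.
β̂_MAP = 66 / (30 + 2) = 66/32 ≈ 2.063.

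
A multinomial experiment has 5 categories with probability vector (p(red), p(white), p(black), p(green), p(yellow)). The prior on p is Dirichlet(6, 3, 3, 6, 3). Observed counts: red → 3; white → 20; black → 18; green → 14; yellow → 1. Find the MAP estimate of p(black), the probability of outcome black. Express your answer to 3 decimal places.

The posterior is Dirichlet(αᵢ + nᵢ) = Dirichlet(9, 23, 21, 20, 4).
For a Dirichlet(a₁,…,a_K) with all aᵢ > 1, the mode has j-th component (aⱼ − 1)/(Σaᵢ − K).
Here Σaᵢ = 77 and K = 5, so p(black) = (21 − 1)/(77 − 5) = 20/72 ≈ 0.278.

MAP estimate of p(black) = 0.278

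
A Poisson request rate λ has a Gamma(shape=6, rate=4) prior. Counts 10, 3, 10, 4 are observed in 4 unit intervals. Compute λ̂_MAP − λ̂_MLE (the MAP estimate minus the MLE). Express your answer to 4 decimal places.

Σxᵢ = 27. Posterior is Gamma(33, 8); MAP = (33−1)/8 = 32/8 ≈ 4.00000.
MLE = x̄ = 27/4 ≈ 6.75000.
Difference = 32/8 − 27/4 = -11/4 ≈ -2.7500.

MAP − MLE = -2.7500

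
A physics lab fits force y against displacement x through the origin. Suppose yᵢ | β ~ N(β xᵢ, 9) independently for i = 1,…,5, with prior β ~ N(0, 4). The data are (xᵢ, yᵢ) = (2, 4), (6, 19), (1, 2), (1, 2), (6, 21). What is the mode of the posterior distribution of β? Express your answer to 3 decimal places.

log p(β | y) = −Σ(yᵢ − βxᵢ)²/(2·9) − β²/(2·4) + const.
Setting the derivative to zero: Σxᵢ(yᵢ − βxᵢ)/9 − β/4 = 0, so β = Σxᵢyᵢ / (Σxᵢ² + σ²/τ²).
Σxᵢyᵢ = 2·4 + 6·19 + 1·2 + 1·2 + 6·21 = 252; Σxᵢ² = 78; σ²/τ² = 2.25.
β̂_MAP = 252 / (78 + 2.25) = 252/80.25 ≈ 3.140.

β̂_MAP = 3.140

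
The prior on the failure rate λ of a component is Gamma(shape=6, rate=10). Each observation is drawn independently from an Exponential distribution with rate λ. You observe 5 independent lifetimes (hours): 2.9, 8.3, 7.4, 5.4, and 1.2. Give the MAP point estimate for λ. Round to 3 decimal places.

The Exponential(rate=λ) likelihood is ∝ λ^n e^(−λΣtᵢ). Here n = 5 and Σtᵢ = 2.9 + 8.3 + 7.4 + 5.4 + 1.2 = 25.2.
Posterior ∝ λ^5e^(−10λ) · λ^5e^(−25.2λ) = λ^10e^(−35.2λ), i.e. Gamma(11, 35.2).
Mode = (a−1)/b = 10/35.2 ≈ 0.284.

λ̂_MAP = 0.284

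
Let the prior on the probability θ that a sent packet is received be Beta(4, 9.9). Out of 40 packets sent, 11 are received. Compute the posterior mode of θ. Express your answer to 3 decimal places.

θ̂_MAP = 0.270

Prior: Beta(4, 9.9).
Data: 11 successes in 40 trials. The binomial likelihood contributes θ^11(1−θ)^29, so the posterior is Beta(4+11, 9.9+29) = Beta(15, 38.9).
For Beta(a, b) with a, b > 1 the mode is (a−1)/(a+b−2) = 14/51.9 ≈ 0.270.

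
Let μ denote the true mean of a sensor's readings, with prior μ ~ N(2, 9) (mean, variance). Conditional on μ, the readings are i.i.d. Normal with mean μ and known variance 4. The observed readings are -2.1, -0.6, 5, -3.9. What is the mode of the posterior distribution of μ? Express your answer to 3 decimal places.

μ̂_MAP = -0.160

n = 4; x̄ = ((-2.1) + (-0.6) + 5 + (-3.9))/4 = -1.6/4 = -0.4.
For a Normal prior and Normal likelihood with known variance, the posterior is Normal; its mode equals its mean, the precision-weighted average.
Prior precision 1/σ₀² = 1/9; data precision n/σ² = 4/4 = 1.
μ̂ = ((1/9)·2 + 1·(-0.4)) / (1/9 + 1) = (-8/45)/(10/9) = -0.160.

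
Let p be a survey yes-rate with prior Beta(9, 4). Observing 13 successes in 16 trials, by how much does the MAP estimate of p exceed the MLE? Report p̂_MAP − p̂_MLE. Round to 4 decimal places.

Posterior is Beta(22, 7); MAP = (22−1)/(29−2) = 21/27 ≈ 0.77778.
MLE ignores the prior: p̂_MLE = k/n = 13/16 ≈ 0.81250.
Difference = 21/27 − 13/16 = -5/144 ≈ -0.0347.

MAP − MLE = -0.0347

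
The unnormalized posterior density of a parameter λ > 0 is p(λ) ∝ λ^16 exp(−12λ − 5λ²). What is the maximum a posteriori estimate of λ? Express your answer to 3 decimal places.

ℓ'(λ) = 16/λ − 12 − 10λ. Setting this to zero and multiplying by λ: 10λ² + 12λ − 16 = 0.
λ = (−12 + √(12² + 4·10·16)) / (2·10) = (−12 + √784) / 20 = (−12 + 28)/20 = 4/5.
ℓ''(λ) = −16/λ² − 10 < 0, confirming a maximum.

λ̂_MAP = 0.800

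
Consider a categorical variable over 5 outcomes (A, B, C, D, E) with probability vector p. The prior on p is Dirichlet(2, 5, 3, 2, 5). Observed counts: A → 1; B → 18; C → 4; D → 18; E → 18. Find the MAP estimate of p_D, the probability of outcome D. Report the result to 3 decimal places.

MAP estimate of p_D = 0.268

The posterior is Dirichlet(αᵢ + nᵢ) = Dirichlet(3, 23, 7, 20, 23).
For a Dirichlet(a₁,…,a_K) with all aᵢ > 1, the mode has j-th component (aⱼ − 1)/(Σaᵢ − K).
Here Σaᵢ = 76 and K = 5, so p_D = (20 − 1)/(76 − 5) = 19/71 ≈ 0.268.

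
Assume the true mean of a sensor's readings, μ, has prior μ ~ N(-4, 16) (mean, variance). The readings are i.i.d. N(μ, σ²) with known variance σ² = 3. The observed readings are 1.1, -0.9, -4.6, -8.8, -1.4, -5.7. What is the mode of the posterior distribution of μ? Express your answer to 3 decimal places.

n = 6; x̄ = (1.1 + (-0.9) + (-4.6) + (-8.8) + (-1.4) + (-5.7))/6 = -20.3/6 = -203/60 ≈ -3.3833.
For a Normal prior and Normal likelihood with known variance, the posterior is Normal; its mode equals its mean, the precision-weighted average.
Prior precision 1/σ₀² = 1/16 = 0.0625; data precision n/σ² = 6/3 = 2.
μ̂ = (0.0625·(-4) + 2·(-203/60)) / (0.0625 + 2) = (-421/60)/2.0625 = -1684/495 ≈ -3.402.

μ̂_MAP = -3.402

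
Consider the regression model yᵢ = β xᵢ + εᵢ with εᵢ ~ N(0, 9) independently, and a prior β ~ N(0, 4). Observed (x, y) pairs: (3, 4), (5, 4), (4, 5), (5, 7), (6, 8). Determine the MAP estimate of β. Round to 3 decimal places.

β̂_MAP = 1.192

log p(β | y) = −Σ(yᵢ − βxᵢ)²/(2·9) − β²/(2·4) + const.
Setting the derivative to zero: Σxᵢ(yᵢ − βxᵢ)/9 − β/4 = 0, so β = Σxᵢyᵢ / (Σxᵢ² + σ²/τ²).
Σxᵢyᵢ = 3·4 + 5·4 + 4·5 + 5·7 + 6·8 = 135; Σxᵢ² = 111; σ²/τ² = 2.25.
β̂_MAP = 135 / (111 + 2.25) = 135/113.25 ≈ 1.192.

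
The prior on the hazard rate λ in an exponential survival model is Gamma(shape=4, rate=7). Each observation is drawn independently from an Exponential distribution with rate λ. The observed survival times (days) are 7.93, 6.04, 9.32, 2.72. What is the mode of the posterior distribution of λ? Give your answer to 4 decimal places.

λ̂_MAP = 0.2121

The Exponential(rate=λ) likelihood is ∝ λ^n e^(−λΣtᵢ). Here n = 4 and Σtᵢ = 7.93 + 6.04 + 9.32 + 2.72 = 26.01.
Posterior ∝ λ^3e^(−7λ) · λ^4e^(−26.01λ) = λ^7e^(−33.01λ), i.e. Gamma(8, 33.01).
Mode = (a−1)/b = 7/33.01 ≈ 0.2121.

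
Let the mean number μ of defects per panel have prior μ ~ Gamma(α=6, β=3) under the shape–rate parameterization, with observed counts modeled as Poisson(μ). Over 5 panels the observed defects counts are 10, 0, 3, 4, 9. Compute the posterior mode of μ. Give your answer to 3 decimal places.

μ̂_MAP = 3.875

Σxᵢ = 10+0+3+4+9 = 26, with n = 5.
Posterior ∝ μ^5e^(−3μ) · μ^26e^(−5μ) = μ^31e^(−8μ), i.e. Gamma(shape=32, rate=8).
The mode of a Gamma(a, b) with a ≥ 1 (shape–rate) is (a−1)/b = 31/8 ≈ 3.875.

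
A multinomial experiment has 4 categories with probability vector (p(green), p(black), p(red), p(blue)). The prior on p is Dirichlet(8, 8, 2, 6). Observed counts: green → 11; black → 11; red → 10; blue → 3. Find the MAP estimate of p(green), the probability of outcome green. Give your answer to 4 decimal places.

The posterior is Dirichlet(αᵢ + nᵢ) = Dirichlet(19, 19, 12, 9).
For a Dirichlet(a₁,…,a_K) with all aᵢ > 1, the mode has j-th component (aⱼ − 1)/(Σaᵢ − K).
Here Σaᵢ = 59 and K = 4, so p(green) = (19 − 1)/(59 − 4) = 18/55 ≈ 0.3273.

MAP estimate of p(green) = 0.3273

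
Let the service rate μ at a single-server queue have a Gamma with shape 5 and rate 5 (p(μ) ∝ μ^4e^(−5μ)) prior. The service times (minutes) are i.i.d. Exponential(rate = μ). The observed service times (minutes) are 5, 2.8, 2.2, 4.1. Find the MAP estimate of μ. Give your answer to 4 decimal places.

μ̂_MAP = 0.4188

The Exponential(rate=μ) likelihood is ∝ μ^n e^(−μΣtᵢ). Here n = 4 and Σtᵢ = 5 + 2.8 + 2.2 + 4.1 = 14.1.
Posterior ∝ μ^4e^(−5μ) · μ^4e^(−14.1μ) = μ^8e^(−19.1μ), i.e. Gamma(9, 19.1).
Mode = (a−1)/b = 8/19.1 ≈ 0.4188.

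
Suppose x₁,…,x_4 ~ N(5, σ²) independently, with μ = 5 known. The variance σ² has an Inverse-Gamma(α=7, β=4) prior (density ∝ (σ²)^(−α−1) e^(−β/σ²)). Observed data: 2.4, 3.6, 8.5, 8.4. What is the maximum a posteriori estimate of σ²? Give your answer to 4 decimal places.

σ̂²_MAP = 2.0265

Sum of squared deviations about the known mean: SS = (2.4−5)² + (3.6−5)² + (8.5−5)² + (8.4−5)² = 32.53.
The Normal likelihood contributes (σ²)^(−n/2) exp(−SS/(2σ²)), so the posterior is Inverse-Gamma(α + n/2, β + SS/2) = Inverse-Gamma(9, 20.265).
The mode of Inverse-Gamma(a, b) is b/(a+1) = 20.265/10 ≈ 2.0265.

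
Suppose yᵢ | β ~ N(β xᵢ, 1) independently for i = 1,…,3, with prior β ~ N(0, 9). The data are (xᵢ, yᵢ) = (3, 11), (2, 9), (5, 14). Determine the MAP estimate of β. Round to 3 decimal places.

β̂_MAP = 3.175

log p(β | y) = −Σ(yᵢ − βxᵢ)²/(2·1) − β²/(2·9) + const.
Setting the derivative to zero: Σxᵢ(yᵢ − βxᵢ)/1 − β/9 = 0, so β = Σxᵢyᵢ / (Σxᵢ² + σ²/τ²).
Σxᵢyᵢ = 3·11 + 2·9 + 5·14 = 121; Σxᵢ² = 38; σ²/τ² = 1/9.
β̂_MAP = 121 / (38 + 1/9) = 121/(343/9) = 1089/343 ≈ 3.175.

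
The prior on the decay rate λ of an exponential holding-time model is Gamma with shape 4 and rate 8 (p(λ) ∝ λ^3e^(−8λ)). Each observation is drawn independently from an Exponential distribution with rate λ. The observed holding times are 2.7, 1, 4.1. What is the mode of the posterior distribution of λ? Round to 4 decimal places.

λ̂_MAP = 0.3797

The Exponential(rate=λ) likelihood is ∝ λ^n e^(−λΣtᵢ). Here n = 3 and Σtᵢ = 2.7 + 1 + 4.1 = 7.8.
Posterior ∝ λ^3e^(−8λ) · λ^3e^(−7.8λ) = λ^6e^(−15.8λ), i.e. Gamma(7, 15.8).
Mode = (a−1)/b = 6/15.8 ≈ 0.3797.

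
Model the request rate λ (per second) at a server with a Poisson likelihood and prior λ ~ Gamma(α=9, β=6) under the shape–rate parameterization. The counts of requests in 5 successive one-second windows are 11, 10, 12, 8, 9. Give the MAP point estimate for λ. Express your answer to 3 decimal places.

Σxᵢ = 11+10+12+8+9 = 50, with n = 5.
Posterior ∝ λ^8e^(−6λ) · λ^50e^(−5λ) = λ^58e^(−11λ), i.e. Gamma(shape=59, rate=11).
The mode of a Gamma(a, b) with a ≥ 1 (shape–rate) is (a−1)/b = 58/11 ≈ 5.273.

λ̂_MAP = 5.273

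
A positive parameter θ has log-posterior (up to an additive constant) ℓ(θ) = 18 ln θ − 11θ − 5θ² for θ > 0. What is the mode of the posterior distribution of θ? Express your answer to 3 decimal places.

ℓ'(θ) = 18/θ − 11 − 10θ. Setting this to zero and multiplying by θ: 10θ² + 11θ − 18 = 0.
θ = (−11 + √(11² + 4·10·18)) / (2·10) = (−11 + √841) / 20 = (−11 + 29)/20 = 9/10.
ℓ''(θ) = −18/θ² − 10 < 0, confirming a maximum.

θ̂_MAP = 0.900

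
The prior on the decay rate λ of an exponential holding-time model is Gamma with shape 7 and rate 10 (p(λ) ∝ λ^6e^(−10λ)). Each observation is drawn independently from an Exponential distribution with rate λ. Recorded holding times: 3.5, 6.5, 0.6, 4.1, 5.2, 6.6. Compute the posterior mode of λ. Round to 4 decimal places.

The Exponential(rate=λ) likelihood is ∝ λ^n e^(−λΣtᵢ). Here n = 6 and Σtᵢ = 3.5 + 6.5 + 0.6 + 4.1 + 5.2 + 6.6 = 26.5.
Posterior ∝ λ^6e^(−10λ) · λ^6e^(−26.5λ) = λ^12e^(−36.5λ), i.e. Gamma(13, 36.5).
Mode = (a−1)/b = 12/36.5 ≈ 0.3288.

λ̂_MAP = 0.3288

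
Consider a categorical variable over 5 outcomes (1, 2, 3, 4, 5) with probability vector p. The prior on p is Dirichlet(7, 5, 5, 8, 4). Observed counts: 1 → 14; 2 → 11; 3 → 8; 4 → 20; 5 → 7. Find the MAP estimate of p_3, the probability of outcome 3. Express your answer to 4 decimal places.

The posterior is Dirichlet(αᵢ + nᵢ) = Dirichlet(21, 16, 13, 28, 11).
For a Dirichlet(a₁,…,a_K) with all aᵢ > 1, the mode has j-th component (aⱼ − 1)/(Σaᵢ − K).
Here Σaᵢ = 89 and K = 5, so p_3 = (13 − 1)/(89 − 5) = 12/84 ≈ 0.1429.

MAP estimate: 0.1429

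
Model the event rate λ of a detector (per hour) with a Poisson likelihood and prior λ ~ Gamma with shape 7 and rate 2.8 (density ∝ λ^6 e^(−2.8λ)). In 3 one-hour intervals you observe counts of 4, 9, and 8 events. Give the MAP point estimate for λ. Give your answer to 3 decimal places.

Σxᵢ = 4+9+8 = 21, with n = 3.
Posterior ∝ λ^6e^(−2.8λ) · λ^21e^(−3λ) = λ^27e^(−5.8λ), i.e. Gamma(shape=28, rate=5.8).
The mode of a Gamma(a, b) with a ≥ 1 (shape–rate) is (a−1)/b = 27/5.8 ≈ 4.655.

λ̂_MAP = 4.655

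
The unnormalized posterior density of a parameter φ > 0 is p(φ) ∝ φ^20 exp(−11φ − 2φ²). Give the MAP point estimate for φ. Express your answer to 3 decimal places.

φ̂_MAP = 1.250

ℓ'(φ) = 20/φ − 11 − 4φ. Setting this to zero and multiplying by φ: 4φ² + 11φ − 20 = 0.
φ = (−11 + √(11² + 4·4·20)) / (2·4) = (−11 + √441) / 8 = (−11 + 21)/8 = 5/4.
ℓ''(φ) = −20/φ² − 4 < 0, confirming a maximum.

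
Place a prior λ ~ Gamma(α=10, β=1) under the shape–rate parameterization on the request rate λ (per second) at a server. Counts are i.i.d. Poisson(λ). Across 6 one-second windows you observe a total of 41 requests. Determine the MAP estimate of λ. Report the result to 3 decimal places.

λ̂_MAP = 7.143

Σxᵢ = 41, n = 6.
Posterior ∝ λ^9e^(−1λ) · λ^41e^(−6λ) = λ^50e^(−7λ), i.e. Gamma(shape=51, rate=7).
The mode of a Gamma(a, b) with a ≥ 1 (shape–rate) is (a−1)/b = 50/7 ≈ 7.143.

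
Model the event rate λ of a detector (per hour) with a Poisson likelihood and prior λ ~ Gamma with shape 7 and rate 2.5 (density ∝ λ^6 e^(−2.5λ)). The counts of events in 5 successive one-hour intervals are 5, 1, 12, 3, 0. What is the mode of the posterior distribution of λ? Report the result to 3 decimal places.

λ̂_MAP = 3.600

Σxᵢ = 5+1+12+3+0 = 21, with n = 5.
Posterior ∝ λ^6e^(−2.5λ) · λ^21e^(−5λ) = λ^27e^(−7.5λ), i.e. Gamma(shape=28, rate=7.5).
The mode of a Gamma(a, b) with a ≥ 1 (shape–rate) is (a−1)/b = 27/7.5 ≈ 3.600.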